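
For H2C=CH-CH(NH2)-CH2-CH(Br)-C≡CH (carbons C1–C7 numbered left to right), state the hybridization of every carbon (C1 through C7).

C1 is sp2: 3 σ bonds, plus one π bond, 3 electron-density regions.
C2: 3 σ bonds, plus one π bond — 3 electron domains, sp2.
C3 carries 4 σ bonds, giving a steric number of 4, so it is sp3.
C4 (4 σ bonds) has steric number 4: sp3.
C5 carries 4 σ bonds, giving a steric number of 4, so it is sp3.
C6 — 2 σ bonds, plus two π bonds. Steric number 2, so sp.
C7 has 2 σ bonds, plus two π bonds: steric number 2 → sp.

C1 sp2, C2 sp2, C3 sp3, C4 sp3, C5 sp3, C6 sp, C7 sp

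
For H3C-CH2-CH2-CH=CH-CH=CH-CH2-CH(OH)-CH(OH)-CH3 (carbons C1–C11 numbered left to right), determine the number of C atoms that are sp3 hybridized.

7

C1: sp3 ✓
C2: sp3 ✓
C3: sp3 ✓
C4: sp2
C5: sp2
C6: sp2
C7: sp2
C8: sp3 ✓
C9: sp3 ✓
C10: sp3 ✓
C11: sp3 ✓
C1, C2, C3, C8, C9, C10, C11 → 7 sp3 carbons.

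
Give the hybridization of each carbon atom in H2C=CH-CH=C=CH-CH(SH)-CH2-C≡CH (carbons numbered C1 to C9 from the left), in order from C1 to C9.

C1 sp2, C2 sp2, C3 sp2, C4 sp, C5 sp2, C6 sp3, C7 sp3, C8 sp, C9 sp

C1 has 3 σ bonds, plus one π bond: steric number 3 → sp2.
C2 is sp2: 3 σ bonds, plus one π bond, 3 electron-density regions.
C3 carries 3 σ bonds, plus one π bond, giving a steric number of 3, so it is sp2.
C4 carries 2 σ bonds, plus two π bonds, giving a steric number of 2, so it is sp.
C5: 3 σ bonds, plus one π bond; 3 regions of electron density → sp2.
C6 has 4 σ bonds: steric number 4 → sp3.
C7 is sp3: 4 σ bonds, 4 electron-density regions.
C8 has 2 σ bonds, plus two π bonds: steric number 2 → sp.
C9 is sp: 2 σ bonds, plus two π bonds, 2 electron-density regions.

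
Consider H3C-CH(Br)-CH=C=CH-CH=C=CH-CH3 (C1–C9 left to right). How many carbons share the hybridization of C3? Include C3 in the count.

4

C3 is sp2 (one π bond).
C1: sp3
C2: sp3
C3: sp2 ✓
C4: sp
C5: sp2 ✓
C6: sp2 ✓
C7: sp
C8: sp2 ✓
C9: sp3
4 carbons are sp2.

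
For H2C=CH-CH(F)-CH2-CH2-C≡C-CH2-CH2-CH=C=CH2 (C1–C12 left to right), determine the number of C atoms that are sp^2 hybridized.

4

C1: sp2 ✓
C2: sp2 ✓
C3: sp3
C4: sp3
C5: sp3
C6: sp
C7: sp
C8: sp3
C9: sp3
C10: sp2 ✓
C11: sp
C12: sp2 ✓
C1, C2, C10, C12 → 4 sp2 carbons.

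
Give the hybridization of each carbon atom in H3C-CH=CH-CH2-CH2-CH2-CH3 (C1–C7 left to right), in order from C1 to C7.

C1 sp3, C2 sp2, C3 sp2, C4 sp3, C5 sp3, C6 sp3, C7 sp3

C1 — 4 σ bonds. Steric number 4, so sp3.
C2 has 3 σ bonds, plus one π bond: steric number 3 → sp2.
C3 — 3 σ bonds, plus one π bond. Steric number 3, so sp2.
C4 has 4 σ bonds: steric number 4 → sp3.
C5 is sp3: 4 σ bonds, 4 electron-density regions.
C6 (4 σ bonds) has steric number 4: sp3.
C7 — 4 σ bonds. Steric number 4, so sp3.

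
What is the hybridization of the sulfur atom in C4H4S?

Analogous to furan: one S lone pair in the aromatic π system, S is sp2.

sp2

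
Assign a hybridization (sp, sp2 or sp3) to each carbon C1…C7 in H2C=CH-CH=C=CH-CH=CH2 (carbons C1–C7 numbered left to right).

C1: 3 σ bonds, plus one π bond — 3 electron domains, sp2.
C2: 3 σ bonds, plus one π bond; 3 regions of electron density → sp2.
C3 — 3 σ bonds, plus one π bond. Steric number 3, so sp2.
C4 is sp: 2 σ bonds, plus two π bonds, 2 electron-density regions.
C5 is sp2: 3 σ bonds, plus one π bond, 3 electron-density regions.
C6: 3 σ bonds, plus one π bond — 3 electron domains, sp2.
C7: 3 σ bonds, plus one π bond; 3 regions of electron density → sp2.

C1 sp2, C2 sp2, C3 sp2, C4 sp, C5 sp2, C6 sp2, C7 sp2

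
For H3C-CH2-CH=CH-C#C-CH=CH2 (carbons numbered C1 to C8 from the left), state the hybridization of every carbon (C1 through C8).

C1 (4 σ bonds) has steric number 4: sp3.
C2 carries 4 σ bonds, giving a steric number of 4, so it is sp3.
C3 (3 σ bonds, plus one π bond) has steric number 3: sp2.
C4: 3 σ bonds, plus one π bond — 3 electron domains, sp2.
C5 is sp: 2 σ bonds, plus two π bonds, 2 electron-density regions.
C6 has 2 σ bonds, plus two π bonds: steric number 2 → sp.
C7 carries 3 σ bonds, plus one π bond, giving a steric number of 3, so it is sp2.
C8 (3 σ bonds, plus one π bond) has steric number 3: sp2.

C1 sp3, C2 sp3, C3 sp2, C4 sp2, C5 sp, C6 sp, C7 sp2, C8 sp2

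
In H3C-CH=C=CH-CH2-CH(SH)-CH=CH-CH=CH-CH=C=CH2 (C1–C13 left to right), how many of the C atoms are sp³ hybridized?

C1: sp3 ✓
C2: sp2
C3: sp
C4: sp2
C5: sp3 ✓
C6: sp3 ✓
C7: sp2
C8: sp2
C9: sp2
C10: sp2
C11: sp2
C12: sp
C13: sp2
C1, C5, C6 → 3 sp3 carbons.

3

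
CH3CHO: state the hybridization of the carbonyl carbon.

sp2

The carbonyl carbon carries 3 σ bonds, plus one π bond, giving a steric number of 3, so it is sp2.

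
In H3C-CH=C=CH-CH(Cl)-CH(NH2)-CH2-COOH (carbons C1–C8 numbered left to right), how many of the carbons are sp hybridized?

C1: sp3
C2: sp2
C3: sp ✓
C4: sp2
C5: sp3
C6: sp3
C7: sp3
C8: sp2
C3 → 1 sp carbon.

1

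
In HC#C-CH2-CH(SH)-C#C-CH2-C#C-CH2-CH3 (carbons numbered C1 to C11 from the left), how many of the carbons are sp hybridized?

C1: sp ✓
C2: sp ✓
C3: sp3
C4: sp3
C5: sp ✓
C6: sp ✓
C7: sp3
C8: sp ✓
C9: sp ✓
C10: sp3
C11: sp3
C1, C2, C5, C6, C8, C9 → 6 sp carbons.

6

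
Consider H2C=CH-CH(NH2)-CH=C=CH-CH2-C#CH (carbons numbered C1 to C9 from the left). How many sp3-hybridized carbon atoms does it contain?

C1: sp2
C2: sp2
C3: sp3 ✓
C4: sp2
C5: sp
C6: sp2
C7: sp3 ✓
C8: sp
C9: sp
C3, C7 → 2 sp3 carbons.

2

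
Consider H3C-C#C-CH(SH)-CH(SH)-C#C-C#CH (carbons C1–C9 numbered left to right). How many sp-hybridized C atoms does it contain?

C1: sp3
C2: sp ✓
C3: sp ✓
C4: sp3
C5: sp3
C6: sp ✓
C7: sp ✓
C8: sp ✓
C9: sp ✓
C2, C3, C6, C7, C8, C9 → 6 sp carbons.

6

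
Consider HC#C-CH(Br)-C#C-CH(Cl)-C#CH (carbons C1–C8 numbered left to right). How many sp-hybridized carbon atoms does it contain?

6

C1: sp ✓
C2: sp ✓
C3: sp3
C4: sp ✓
C5: sp ✓
C6: sp3
C7: sp ✓
C8: sp ✓
C1, C2, C4, C5, C7, C8 → 6 sp carbons.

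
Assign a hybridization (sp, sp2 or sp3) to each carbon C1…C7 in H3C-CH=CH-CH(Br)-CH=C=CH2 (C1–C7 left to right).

C1 is sp3: 4 σ bonds, 4 electron-density regions.
C2 has 3 σ bonds, plus one π bond: steric number 3 → sp2.
C3 has 3 σ bonds, plus one π bond: steric number 3 → sp2.
C4: 4 σ bonds; 4 regions of electron density → sp3.
C5 — 3 σ bonds, plus one π bond. Steric number 3, so sp2.
C6 has 2 σ bonds, plus two π bonds: steric number 2 → sp.
C7 — 3 σ bonds, plus one π bond. Steric number 3, so sp2.

C1 sp3, C2 sp2, C3 sp2, C4 sp3, C5 sp2, C6 sp, C7 sp2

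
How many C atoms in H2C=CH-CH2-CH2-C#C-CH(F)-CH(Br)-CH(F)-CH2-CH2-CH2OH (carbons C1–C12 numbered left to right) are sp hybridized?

C1: sp2
C2: sp2
C3: sp3
C4: sp3
C5: sp ✓
C6: sp ✓
C7: sp3
C8: sp3
C9: sp3
C10: sp3
C11: sp3
C12: sp3
C5, C6 → 2 sp carbons.

2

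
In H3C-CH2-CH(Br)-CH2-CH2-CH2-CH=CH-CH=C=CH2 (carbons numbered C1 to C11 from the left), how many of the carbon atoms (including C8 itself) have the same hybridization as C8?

C8 is sp2 (one π bond).
C1: sp3
C2: sp3
C3: sp3
C4: sp3
C5: sp3
C6: sp3
C7: sp2 ✓
C8: sp2 ✓
C9: sp2 ✓
C10: sp
C11: sp2 ✓
4 carbons are sp2.

4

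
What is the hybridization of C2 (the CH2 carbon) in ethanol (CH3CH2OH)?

C2 (the CH2 carbon) — 4 σ bonds. Steric number 4, so sp3.

sp³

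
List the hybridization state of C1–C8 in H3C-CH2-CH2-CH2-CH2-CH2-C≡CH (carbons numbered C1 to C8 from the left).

C1 sp3, C2 sp3, C3 sp3, C4 sp3, C5 sp3, C6 sp3, C7 sp, C8 sp

C1: 4 σ bonds; 4 regions of electron density → sp3.
C2 has 4 σ bonds: steric number 4 → sp3.
C3 — 4 σ bonds. Steric number 4, so sp3.
C4 has 4 σ bonds: steric number 4 → sp3.
C5 (4 σ bonds) has steric number 4: sp3.
C6: 4 σ bonds; 4 regions of electron density → sp3.
C7 carries 2 σ bonds, plus two π bonds, giving a steric number of 2, so it is sp.
C8 is sp: 2 σ bonds, plus two π bonds, 2 electron-density regions.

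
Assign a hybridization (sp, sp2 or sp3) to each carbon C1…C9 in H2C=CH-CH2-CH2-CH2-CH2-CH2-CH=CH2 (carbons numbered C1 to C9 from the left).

C1: 3 σ bonds, plus one π bond; 3 regions of electron density → sp2.
C2: 3 σ bonds, plus one π bond; 3 regions of electron density → sp2.
C3 has 4 σ bonds: steric number 4 → sp3.
C4 carries 4 σ bonds, giving a steric number of 4, so it is sp3.
C5: 4 σ bonds — 4 electron domains, sp3.
C6 carries 4 σ bonds, giving a steric number of 4, so it is sp3.
C7 has 4 σ bonds: steric number 4 → sp3.
C8 has 3 σ bonds, plus one π bond: steric number 3 → sp2.
C9 has 3 σ bonds, plus one π bond: steric number 3 → sp2.

C1 sp2, C2 sp2, C3 sp3, C4 sp3, C5 sp3, C6 sp3, C7 sp3, C8 sp2, C9 sp2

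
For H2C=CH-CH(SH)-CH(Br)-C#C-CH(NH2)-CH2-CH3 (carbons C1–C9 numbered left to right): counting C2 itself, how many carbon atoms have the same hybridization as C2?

2

C2 is sp2 (one π bond).
C1: sp2 ✓
C2: sp2 ✓
C3: sp3
C4: sp3
C5: sp
C6: sp
C7: sp3
C8: sp3
C9: sp3
2 carbons are sp2.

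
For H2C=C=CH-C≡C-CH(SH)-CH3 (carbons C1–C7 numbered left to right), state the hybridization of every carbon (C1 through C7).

C1 sp2, C2 sp, C3 sp2, C4 sp, C5 sp, C6 sp3, C7 sp3

C1 carries 3 σ bonds, plus one π bond, giving a steric number of 3, so it is sp2.
C2 is sp: 2 σ bonds, plus two π bonds, 2 electron-density regions.
C3 carries 3 σ bonds, plus one π bond, giving a steric number of 3, so it is sp2.
C4 (2 σ bonds, plus two π bonds) has steric number 2: sp.
C5 — 2 σ bonds, plus two π bonds. Steric number 2, so sp.
C6 (4 σ bonds) has steric number 4: sp3.
C7 — 4 σ bonds. Steric number 4, so sp3.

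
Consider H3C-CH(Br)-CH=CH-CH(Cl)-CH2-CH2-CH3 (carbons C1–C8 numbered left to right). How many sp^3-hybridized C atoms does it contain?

C1: sp3 ✓
C2: sp3 ✓
C3: sp2
C4: sp2
C5: sp3 ✓
C6: sp3 ✓
C7: sp3 ✓
C8: sp3 ✓
C1, C2, C5, C6, C7, C8 → 6 sp3 carbons.

6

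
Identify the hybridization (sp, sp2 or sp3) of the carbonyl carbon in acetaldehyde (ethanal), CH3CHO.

sp2

The carbonyl carbon: 3 σ bonds, plus one π bond; 3 regions of electron density → sp2.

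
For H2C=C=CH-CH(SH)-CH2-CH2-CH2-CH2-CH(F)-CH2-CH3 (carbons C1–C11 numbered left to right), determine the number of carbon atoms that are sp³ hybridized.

8

C1: sp2
C2: sp
C3: sp2
C4: sp3 ✓
C5: sp3 ✓
C6: sp3 ✓
C7: sp3 ✓
C8: sp3 ✓
C9: sp3 ✓
C10: sp3 ✓
C11: sp3 ✓
C4, C5, C6, C7, C8, C9, C10, C11 → 8 sp3 carbons.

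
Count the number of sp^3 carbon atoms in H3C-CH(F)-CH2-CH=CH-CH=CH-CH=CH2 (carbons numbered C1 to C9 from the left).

C1: sp3 ✓
C2: sp3 ✓
C3: sp3 ✓
C4: sp2
C5: sp2
C6: sp2
C7: sp2
C8: sp2
C9: sp2
C1, C2, C3 → 3 sp3 carbons.

3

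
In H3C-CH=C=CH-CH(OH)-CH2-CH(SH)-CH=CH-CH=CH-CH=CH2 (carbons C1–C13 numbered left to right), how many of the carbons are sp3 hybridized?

4

C1: sp3 ✓
C2: sp2
C3: sp
C4: sp2
C5: sp3 ✓
C6: sp3 ✓
C7: sp3 ✓
C8: sp2
C9: sp2
C10: sp2
C11: sp2
C12: sp2
C13: sp2
C1, C5, C6, C7 → 4 sp3 carbons.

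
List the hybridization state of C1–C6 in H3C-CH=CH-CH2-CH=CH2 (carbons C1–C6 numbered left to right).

C1 sp3, C2 sp2, C3 sp2, C4 sp3, C5 sp2, C6 sp2

C1 (4 σ bonds) has steric number 4: sp3.
C2: 3 σ bonds, plus one π bond; 3 regions of electron density → sp2.
C3 — 3 σ bonds, plus one π bond. Steric number 3, so sp2.
C4: 4 σ bonds — 4 electron domains, sp3.
C5: 3 σ bonds, plus one π bond — 3 electron domains, sp2.
C6 is sp2: 3 σ bonds, plus one π bond, 3 electron-density regions.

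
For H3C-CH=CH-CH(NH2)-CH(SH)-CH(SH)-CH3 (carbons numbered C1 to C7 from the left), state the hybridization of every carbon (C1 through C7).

C1: 4 σ bonds; 4 regions of electron density → sp3.
C2: 3 σ bonds, plus one π bond; 3 regions of electron density → sp2.
C3 has 3 σ bonds, plus one π bond: steric number 3 → sp2.
C4 has 4 σ bonds: steric number 4 → sp3.
C5 is sp3: 4 σ bonds, 4 electron-density regions.
C6: 4 σ bonds — 4 electron domains, sp3.
C7 has 4 σ bonds: steric number 4 → sp3.

C1 sp3, C2 sp2, C3 sp2, C4 sp3, C5 sp3, C6 sp3, C7 sp3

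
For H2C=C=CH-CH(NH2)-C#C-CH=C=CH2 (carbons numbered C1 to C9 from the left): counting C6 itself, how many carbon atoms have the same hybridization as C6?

C6 is sp (two π bonds).
C1: sp2
C2: sp ✓
C3: sp2
C4: sp3
C5: sp ✓
C6: sp ✓
C7: sp2
C8: sp ✓
C9: sp2
4 carbons are sp.

4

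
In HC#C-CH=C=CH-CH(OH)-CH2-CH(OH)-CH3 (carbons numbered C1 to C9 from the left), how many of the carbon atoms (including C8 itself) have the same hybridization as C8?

C8 is sp3 (only σ bonds).
C1: sp
C2: sp
C3: sp2
C4: sp
C5: sp2
C6: sp3 ✓
C7: sp3 ✓
C8: sp3 ✓
C9: sp3 ✓
4 carbons are sp3.

4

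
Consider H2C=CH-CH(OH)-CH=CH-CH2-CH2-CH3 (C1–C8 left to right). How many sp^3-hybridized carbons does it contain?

C1: sp2
C2: sp2
C3: sp3 ✓
C4: sp2
C5: sp2
C6: sp3 ✓
C7: sp3 ✓
C8: sp3 ✓
C3, C6, C7, C8 → 4 sp3 carbons.

4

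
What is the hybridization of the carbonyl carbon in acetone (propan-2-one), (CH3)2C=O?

sp^2

The carbonyl carbon: 3 σ bonds, plus one π bond — 3 electron domains, sp2.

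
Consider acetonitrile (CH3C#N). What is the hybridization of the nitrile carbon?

The nitrile carbon is sp: 2 σ bonds, plus two π bonds, 2 electron-density regions.

sp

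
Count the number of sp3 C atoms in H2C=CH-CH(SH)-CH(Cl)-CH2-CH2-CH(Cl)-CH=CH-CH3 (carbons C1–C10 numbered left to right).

C1: sp2
C2: sp2
C3: sp3 ✓
C4: sp3 ✓
C5: sp3 ✓
C6: sp3 ✓
C7: sp3 ✓
C8: sp2
C9: sp2
C10: sp3 ✓
C3, C4, C5, C6, C7, C10 → 6 sp3 carbons.

6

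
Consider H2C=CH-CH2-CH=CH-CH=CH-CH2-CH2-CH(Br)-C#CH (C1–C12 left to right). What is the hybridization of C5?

C5 has 3 σ bonds, plus one π bond: steric number 3 → sp2.

sp²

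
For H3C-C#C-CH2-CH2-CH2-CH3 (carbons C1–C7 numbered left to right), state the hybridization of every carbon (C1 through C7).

C1: 4 σ bonds — 4 electron domains, sp3.
C2: 2 σ bonds, plus two π bonds — 2 electron domains, sp.
C3: 2 σ bonds, plus two π bonds; 2 regions of electron density → sp.
C4 — 4 σ bonds. Steric number 4, so sp3.
C5 has 4 σ bonds: steric number 4 → sp3.
C6 has 4 σ bonds: steric number 4 → sp3.
C7: 4 σ bonds; 4 regions of electron density → sp3.

C1 sp3, C2 sp, C3 sp, C4 sp3, C5 sp3, C6 sp3, C7 sp3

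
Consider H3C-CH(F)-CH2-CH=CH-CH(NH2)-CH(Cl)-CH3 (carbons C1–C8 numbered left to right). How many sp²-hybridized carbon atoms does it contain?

C1: sp3
C2: sp3
C3: sp3
C4: sp2 ✓
C5: sp2 ✓
C6: sp3
C7: sp3
C8: sp3
C4, C5 → 2 sp2 carbons.

2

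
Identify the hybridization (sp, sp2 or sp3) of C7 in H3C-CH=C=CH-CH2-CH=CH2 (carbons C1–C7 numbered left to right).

sp2

C7 (3 σ bonds, plus one π bond) has steric number 3: sp2.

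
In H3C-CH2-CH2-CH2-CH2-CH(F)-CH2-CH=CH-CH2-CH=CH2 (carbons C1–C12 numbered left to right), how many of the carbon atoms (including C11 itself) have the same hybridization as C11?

C11 is sp2 (one π bond).
C1: sp3
C2: sp3
C3: sp3
C4: sp3
C5: sp3
C6: sp3
C7: sp3
C8: sp2 ✓
C9: sp2 ✓
C10: sp3
C11: sp2 ✓
C12: sp2 ✓
4 carbons are sp2.

4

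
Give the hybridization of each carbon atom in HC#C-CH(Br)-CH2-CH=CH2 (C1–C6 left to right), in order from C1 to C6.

C1 — 2 σ bonds, plus two π bonds. Steric number 2, so sp.
C2 has 2 σ bonds, plus two π bonds: steric number 2 → sp.
C3 has 4 σ bonds: steric number 4 → sp3.
C4 has 4 σ bonds: steric number 4 → sp3.
C5 has 3 σ bonds, plus one π bond: steric number 3 → sp2.
C6: 3 σ bonds, plus one π bond; 3 regions of electron density → sp2.

C1 sp, C2 sp, C3 sp3, C4 sp3, C5 sp2, C6 sp2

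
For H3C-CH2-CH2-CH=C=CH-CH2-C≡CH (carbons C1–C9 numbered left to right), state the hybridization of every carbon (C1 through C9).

C1 carries 4 σ bonds, giving a steric number of 4, so it is sp3.
C2: 4 σ bonds — 4 electron domains, sp3.
C3: 4 σ bonds; 4 regions of electron density → sp3.
C4 is sp2: 3 σ bonds, plus one π bond, 3 electron-density regions.
C5: 2 σ bonds, plus two π bonds — 2 electron domains, sp.
C6: 3 σ bonds, plus one π bond — 3 electron domains, sp2.
C7 carries 4 σ bonds, giving a steric number of 4, so it is sp3.
C8: 2 σ bonds, plus two π bonds; 2 regions of electron density → sp.
C9 — 2 σ bonds, plus two π bonds. Steric number 2, so sp.

C1 sp3, C2 sp3, C3 sp3, C4 sp2, C5 sp, C6 sp2, C7 sp3, C8 sp, C9 sp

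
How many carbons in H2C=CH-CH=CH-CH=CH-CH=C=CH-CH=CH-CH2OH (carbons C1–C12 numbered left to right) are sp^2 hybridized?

10

C1: sp2 ✓
C2: sp2 ✓
C3: sp2 ✓
C4: sp2 ✓
C5: sp2 ✓
C6: sp2 ✓
C7: sp2 ✓
C8: sp
C9: sp2 ✓
C10: sp2 ✓
C11: sp2 ✓
C12: sp3
C1, C2, C3, C4, C5, C6, C7, C9, C10, C11 → 10 sp2 carbons.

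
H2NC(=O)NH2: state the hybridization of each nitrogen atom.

sp²

Both N lone pairs are conjugated with the C=O; planar sp2.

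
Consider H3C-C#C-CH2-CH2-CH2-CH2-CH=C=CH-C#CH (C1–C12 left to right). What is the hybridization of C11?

C11 (2 σ bonds, plus two π bonds) has steric number 2: sp.

sp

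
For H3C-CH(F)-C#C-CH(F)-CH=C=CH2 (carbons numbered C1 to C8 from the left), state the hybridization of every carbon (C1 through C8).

C1 carries 4 σ bonds, giving a steric number of 4, so it is sp3.
C2 (4 σ bonds) has steric number 4: sp3.
C3: 2 σ bonds, plus two π bonds — 2 electron domains, sp.
C4: 2 σ bonds, plus two π bonds; 2 regions of electron density → sp.
C5: 4 σ bonds — 4 electron domains, sp3.
C6 — 3 σ bonds, plus one π bond. Steric number 3, so sp2.
C7 (2 σ bonds, plus two π bonds) has steric number 2: sp.
C8 is sp2: 3 σ bonds, plus one π bond, 3 electron-density regions.

C1 sp3, C2 sp3, C3 sp, C4 sp, C5 sp3, C6 sp2, C7 sp, C8 sp2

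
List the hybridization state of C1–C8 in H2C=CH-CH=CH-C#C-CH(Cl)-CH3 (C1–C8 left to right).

C1 sp2, C2 sp2, C3 sp2, C4 sp2, C5 sp, C6 sp, C7 sp3, C8 sp3

C1: 3 σ bonds, plus one π bond; 3 regions of electron density → sp2.
C2 (3 σ bonds, plus one π bond) has steric number 3: sp2.
C3 is sp2: 3 σ bonds, plus one π bond, 3 electron-density regions.
C4 is sp2: 3 σ bonds, plus one π bond, 3 electron-density regions.
C5: 2 σ bonds, plus two π bonds; 2 regions of electron density → sp.
C6 (2 σ bonds, plus two π bonds) has steric number 2: sp.
C7: 4 σ bonds — 4 electron domains, sp3.
C8: 4 σ bonds; 4 regions of electron density → sp3.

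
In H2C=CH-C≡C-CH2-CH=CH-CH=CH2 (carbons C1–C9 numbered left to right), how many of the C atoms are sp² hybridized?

6

C1: sp2 ✓
C2: sp2 ✓
C3: sp
C4: sp
C5: sp3
C6: sp2 ✓
C7: sp2 ✓
C8: sp2 ✓
C9: sp2 ✓
C1, C2, C6, C7, C8, C9 → 6 sp2 carbons.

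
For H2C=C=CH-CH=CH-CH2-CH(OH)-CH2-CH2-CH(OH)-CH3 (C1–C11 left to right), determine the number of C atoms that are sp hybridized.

C1: sp2
C2: sp ✓
C3: sp2
C4: sp2
C5: sp2
C6: sp3
C7: sp3
C8: sp3
C9: sp3
C10: sp3
C11: sp3
C2 → 1 sp carbon.

1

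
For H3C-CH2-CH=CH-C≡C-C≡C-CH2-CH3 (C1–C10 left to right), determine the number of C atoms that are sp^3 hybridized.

4

C1: sp3 ✓
C2: sp3 ✓
C3: sp2
C4: sp2
C5: sp
C6: sp
C7: sp
C8: sp
C9: sp3 ✓
C10: sp3 ✓
C1, C2, C9, C10 → 4 sp3 carbons.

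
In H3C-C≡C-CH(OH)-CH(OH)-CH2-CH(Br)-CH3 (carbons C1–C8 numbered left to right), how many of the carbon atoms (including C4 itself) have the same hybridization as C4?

6

C4 is sp3 (only σ bonds).
C1: sp3 ✓
C2: sp
C3: sp
C4: sp3 ✓
C5: sp3 ✓
C6: sp3 ✓
C7: sp3 ✓
C8: sp3 ✓
6 carbons are sp3.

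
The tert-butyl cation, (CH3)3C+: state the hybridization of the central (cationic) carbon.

Three σ bonds and an empty p orbital; no lone pair → steric number 3 → sp2 and planar.

sp2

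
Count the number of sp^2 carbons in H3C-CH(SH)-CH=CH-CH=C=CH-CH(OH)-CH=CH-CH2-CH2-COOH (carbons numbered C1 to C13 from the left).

C1: sp3
C2: sp3
C3: sp2 ✓
C4: sp2 ✓
C5: sp2 ✓
C6: sp
C7: sp2 ✓
C8: sp3
C9: sp2 ✓
C10: sp2 ✓
C11: sp3
C12: sp3
C13: sp2 ✓
C3, C4, C5, C7, C9, C10, C13 → 7 sp2 carbons.

7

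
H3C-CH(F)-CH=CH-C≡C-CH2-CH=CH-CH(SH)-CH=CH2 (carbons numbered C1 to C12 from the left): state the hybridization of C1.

C1 carries 4 σ bonds, giving a steric number of 4, so it is sp3.

sp³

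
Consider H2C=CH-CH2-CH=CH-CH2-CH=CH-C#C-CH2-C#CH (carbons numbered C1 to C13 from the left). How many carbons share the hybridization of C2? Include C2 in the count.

6

C2 is sp2 (one π bond).
C1: sp2 ✓
C2: sp2 ✓
C3: sp3
C4: sp2 ✓
C5: sp2 ✓
C6: sp3
C7: sp2 ✓
C8: sp2 ✓
C9: sp
C10: sp
C11: sp3
C12: sp
C13: sp
6 carbons are sp2.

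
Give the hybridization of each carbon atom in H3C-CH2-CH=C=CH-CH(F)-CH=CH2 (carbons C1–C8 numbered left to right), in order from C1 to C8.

C1 sp3, C2 sp3, C3 sp2, C4 sp, C5 sp2, C6 sp3, C7 sp2, C8 sp2

C1: 4 σ bonds; 4 regions of electron density → sp3.
C2 (4 σ bonds) has steric number 4: sp3.
C3: 3 σ bonds, plus one π bond; 3 regions of electron density → sp2.
C4: 2 σ bonds, plus two π bonds; 2 regions of electron density → sp.
C5: 3 σ bonds, plus one π bond; 3 regions of electron density → sp2.
C6 — 4 σ bonds. Steric number 4, so sp3.
C7 has 3 σ bonds, plus one π bond: steric number 3 → sp2.
C8 — 3 σ bonds, plus one π bond. Steric number 3, so sp2.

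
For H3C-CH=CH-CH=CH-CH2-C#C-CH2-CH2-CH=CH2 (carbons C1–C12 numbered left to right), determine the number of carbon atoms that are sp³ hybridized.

4

C1: sp3 ✓
C2: sp2
C3: sp2
C4: sp2
C5: sp2
C6: sp3 ✓
C7: sp
C8: sp
C9: sp3 ✓
C10: sp3 ✓
C11: sp2
C12: sp2
C1, C6, C9, C10 → 4 sp3 carbons.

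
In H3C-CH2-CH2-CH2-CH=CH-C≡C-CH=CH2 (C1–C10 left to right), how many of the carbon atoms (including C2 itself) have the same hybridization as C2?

C2 is sp3 (only σ bonds).
C1: sp3 ✓
C2: sp3 ✓
C3: sp3 ✓
C4: sp3 ✓
C5: sp2
C6: sp2
C7: sp
C8: sp
C9: sp2
C10: sp2
4 carbons are sp3.

4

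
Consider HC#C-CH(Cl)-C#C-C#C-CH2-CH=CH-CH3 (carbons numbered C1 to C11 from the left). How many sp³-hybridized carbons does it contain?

3

C1: sp
C2: sp
C3: sp3 ✓
C4: sp
C5: sp
C6: sp
C7: sp
C8: sp3 ✓
C9: sp2
C10: sp2
C11: sp3 ✓
C3, C8, C11 → 3 sp3 carbons.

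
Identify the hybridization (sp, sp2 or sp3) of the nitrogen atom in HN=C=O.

sp2

The nitrogen atom carries 2 σ bonds and 1 lone pair, plus one π bond, giving a steric number of 3, so it is sp2.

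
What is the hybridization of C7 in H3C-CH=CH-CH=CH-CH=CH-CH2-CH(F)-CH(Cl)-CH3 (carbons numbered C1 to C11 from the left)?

sp²

C7 is sp2: 3 σ bonds, plus one π bond, 3 electron-density regions.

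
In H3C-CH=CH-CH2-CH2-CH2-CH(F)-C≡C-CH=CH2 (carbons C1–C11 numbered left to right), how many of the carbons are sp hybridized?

C1: sp3
C2: sp2
C3: sp2
C4: sp3
C5: sp3
C6: sp3
C7: sp3
C8: sp ✓
C9: sp ✓
C10: sp2
C11: sp2
C8, C9 → 2 sp carbons.

2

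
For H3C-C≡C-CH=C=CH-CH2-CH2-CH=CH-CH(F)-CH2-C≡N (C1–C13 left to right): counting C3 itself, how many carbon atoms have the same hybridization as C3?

4

C3 is sp (two π bonds).
C1: sp3
C2: sp ✓
C3: sp ✓
C4: sp2
C5: sp ✓
C6: sp2
C7: sp3
C8: sp3
C9: sp2
C10: sp2
C11: sp3
C12: sp3
C13: sp ✓
4 carbons are sp.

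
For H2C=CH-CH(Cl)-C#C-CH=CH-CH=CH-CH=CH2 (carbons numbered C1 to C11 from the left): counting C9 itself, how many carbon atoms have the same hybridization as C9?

C9 is sp2 (one π bond).
C1: sp2 ✓
C2: sp2 ✓
C3: sp3
C4: sp
C5: sp
C6: sp2 ✓
C7: sp2 ✓
C8: sp2 ✓
C9: sp2 ✓
C10: sp2 ✓
C11: sp2 ✓
8 carbons are sp2.

8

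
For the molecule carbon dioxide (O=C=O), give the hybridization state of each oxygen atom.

sp2

One σ bond + two lone pairs = steric number 3 → sp2.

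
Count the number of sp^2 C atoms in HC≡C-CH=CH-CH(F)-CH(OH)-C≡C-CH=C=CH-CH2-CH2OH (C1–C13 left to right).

C1: sp
C2: sp
C3: sp2 ✓
C4: sp2 ✓
C5: sp3
C6: sp3
C7: sp
C8: sp
C9: sp2 ✓
C10: sp
C11: sp2 ✓
C12: sp3
C13: sp3
C3, C4, C9, C11 → 4 sp2 carbons.

4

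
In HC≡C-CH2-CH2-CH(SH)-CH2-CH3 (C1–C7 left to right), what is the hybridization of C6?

sp^3

C6: 4 σ bonds; 4 regions of electron density → sp3.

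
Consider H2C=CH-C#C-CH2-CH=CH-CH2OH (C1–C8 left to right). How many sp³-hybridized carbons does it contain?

C1: sp2
C2: sp2
C3: sp
C4: sp
C5: sp3 ✓
C6: sp2
C7: sp2
C8: sp3 ✓
C5, C8 → 2 sp3 carbons.

2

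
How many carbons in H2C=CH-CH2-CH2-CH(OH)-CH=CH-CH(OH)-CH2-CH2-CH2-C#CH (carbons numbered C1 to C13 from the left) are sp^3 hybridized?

C1: sp2
C2: sp2
C3: sp3 ✓
C4: sp3 ✓
C5: sp3 ✓
C6: sp2
C7: sp2
C8: sp3 ✓
C9: sp3 ✓
C10: sp3 ✓
C11: sp3 ✓
C12: sp
C13: sp
C3, C4, C5, C8, C9, C10, C11 → 7 sp3 carbons.

7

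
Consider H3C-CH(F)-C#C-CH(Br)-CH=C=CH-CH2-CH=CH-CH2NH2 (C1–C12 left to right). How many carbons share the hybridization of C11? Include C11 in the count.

C11 is sp2 (one π bond).
C1: sp3
C2: sp3
C3: sp
C4: sp
C5: sp3
C6: sp2 ✓
C7: sp
C8: sp2 ✓
C9: sp3
C10: sp2 ✓
C11: sp2 ✓
C12: sp3
4 carbons are sp2.

4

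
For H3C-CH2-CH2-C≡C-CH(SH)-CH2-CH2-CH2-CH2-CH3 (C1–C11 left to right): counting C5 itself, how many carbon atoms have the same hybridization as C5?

C5 is sp (two π bonds).
C1: sp3
C2: sp3
C3: sp3
C4: sp ✓
C5: sp ✓
C6: sp3
C7: sp3
C8: sp3
C9: sp3
C10: sp3
C11: sp3
2 carbons are sp.

2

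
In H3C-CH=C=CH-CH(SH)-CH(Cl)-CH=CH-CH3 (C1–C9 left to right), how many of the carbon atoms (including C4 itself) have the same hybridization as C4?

C4 is sp2 (one π bond).
C1: sp3
C2: sp2 ✓
C3: sp
C4: sp2 ✓
C5: sp3
C6: sp3
C7: sp2 ✓
C8: sp2 ✓
C9: sp3
4 carbons are sp2.

4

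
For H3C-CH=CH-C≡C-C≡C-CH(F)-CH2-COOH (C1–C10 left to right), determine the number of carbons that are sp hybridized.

C1: sp3
C2: sp2
C3: sp2
C4: sp ✓
C5: sp ✓
C6: sp ✓
C7: sp ✓
C8: sp3
C9: sp3
C10: sp2
C4, C5, C6, C7 → 4 sp carbons.

4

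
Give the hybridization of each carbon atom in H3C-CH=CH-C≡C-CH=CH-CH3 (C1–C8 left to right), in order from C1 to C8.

C1 carries 4 σ bonds, giving a steric number of 4, so it is sp3.
C2 (3 σ bonds, plus one π bond) has steric number 3: sp2.
C3 — 3 σ bonds, plus one π bond. Steric number 3, so sp2.
C4: 2 σ bonds, plus two π bonds; 2 regions of electron density → sp.
C5 is sp: 2 σ bonds, plus two π bonds, 2 electron-density regions.
C6 — 3 σ bonds, plus one π bond. Steric number 3, so sp2.
C7: 3 σ bonds, plus one π bond — 3 electron domains, sp2.
C8: 4 σ bonds; 4 regions of electron density → sp3.

C1 sp3, C2 sp2, C3 sp2, C4 sp, C5 sp, C6 sp2, C7 sp2, C8 sp3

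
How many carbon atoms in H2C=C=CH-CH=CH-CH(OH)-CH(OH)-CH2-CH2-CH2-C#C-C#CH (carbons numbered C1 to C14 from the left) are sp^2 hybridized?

4

C1: sp2 ✓
C2: sp
C3: sp2 ✓
C4: sp2 ✓
C5: sp2 ✓
C6: sp3
C7: sp3
C8: sp3
C9: sp3
C10: sp3
C11: sp
C12: sp
C13: sp
C14: sp
C1, C3, C4, C5 → 4 sp2 carbons.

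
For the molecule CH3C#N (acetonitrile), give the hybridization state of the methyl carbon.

The methyl carbon carries 4 σ bonds, giving a steric number of 4, so it is sp3.

sp^3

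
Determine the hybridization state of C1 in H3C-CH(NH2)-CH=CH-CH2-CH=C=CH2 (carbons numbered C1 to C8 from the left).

sp³

C1 — 4 σ bonds. Steric number 4, so sp3.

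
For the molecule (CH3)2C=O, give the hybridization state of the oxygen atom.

One σ bond + two lone pairs = steric number 3 → sp2.

sp²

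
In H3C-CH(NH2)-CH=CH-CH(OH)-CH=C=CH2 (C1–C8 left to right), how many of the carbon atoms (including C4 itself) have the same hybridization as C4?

4

C4 is sp2 (one π bond).
C1: sp3
C2: sp3
C3: sp2 ✓
C4: sp2 ✓
C5: sp3
C6: sp2 ✓
C7: sp
C8: sp2 ✓
4 carbons are sp2.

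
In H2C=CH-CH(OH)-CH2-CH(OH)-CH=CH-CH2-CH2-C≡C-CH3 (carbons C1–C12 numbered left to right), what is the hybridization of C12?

C12 (4 σ bonds) has steric number 4: sp3.

sp^3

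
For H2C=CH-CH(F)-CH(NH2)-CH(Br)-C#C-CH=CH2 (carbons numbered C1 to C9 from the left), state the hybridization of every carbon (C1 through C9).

C1 has 3 σ bonds, plus one π bond: steric number 3 → sp2.
C2: 3 σ bonds, plus one π bond; 3 regions of electron density → sp2.
C3 — 4 σ bonds. Steric number 4, so sp3.
C4 is sp3: 4 σ bonds, 4 electron-density regions.
C5 carries 4 σ bonds, giving a steric number of 4, so it is sp3.
C6: 2 σ bonds, plus two π bonds — 2 electron domains, sp.
C7 (2 σ bonds, plus two π bonds) has steric number 2: sp.
C8 (3 σ bonds, plus one π bond) has steric number 3: sp2.
C9 has 3 σ bonds, plus one π bond: steric number 3 → sp2.

C1 sp2, C2 sp2, C3 sp3, C4 sp3, C5 sp3, C6 sp, C7 sp, C8 sp2, C9 sp2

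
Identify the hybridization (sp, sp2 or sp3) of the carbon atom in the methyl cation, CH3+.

Three σ bonds to H, empty p orbital → sp2, trigonal planar.

sp^2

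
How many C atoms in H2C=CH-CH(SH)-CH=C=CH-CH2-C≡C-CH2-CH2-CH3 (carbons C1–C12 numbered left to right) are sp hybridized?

C1: sp2
C2: sp2
C3: sp3
C4: sp2
C5: sp ✓
C6: sp2
C7: sp3
C8: sp ✓
C9: sp ✓
C10: sp3
C11: sp3
C12: sp3
C5, C8, C9 → 3 sp carbons.

3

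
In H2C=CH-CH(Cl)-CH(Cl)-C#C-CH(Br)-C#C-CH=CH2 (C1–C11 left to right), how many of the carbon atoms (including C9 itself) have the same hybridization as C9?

C9 is sp (two π bonds).
C1: sp2
C2: sp2
C3: sp3
C4: sp3
C5: sp ✓
C6: sp ✓
C7: sp3
C8: sp ✓
C9: sp ✓
C10: sp2
C11: sp2
4 carbons are sp.

4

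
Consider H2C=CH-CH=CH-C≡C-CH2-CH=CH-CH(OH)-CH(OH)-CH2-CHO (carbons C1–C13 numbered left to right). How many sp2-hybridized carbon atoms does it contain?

C1: sp2 ✓
C2: sp2 ✓
C3: sp2 ✓
C4: sp2 ✓
C5: sp
C6: sp
C7: sp3
C8: sp2 ✓
C9: sp2 ✓
C10: sp3
C11: sp3
C12: sp3
C13: sp2 ✓
C1, C2, C3, C4, C8, C9, C13 → 7 sp2 carbons.

7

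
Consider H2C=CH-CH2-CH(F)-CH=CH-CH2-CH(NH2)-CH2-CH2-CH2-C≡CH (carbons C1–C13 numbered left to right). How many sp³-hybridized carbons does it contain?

C1: sp2
C2: sp2
C3: sp3 ✓
C4: sp3 ✓
C5: sp2
C6: sp2
C7: sp3 ✓
C8: sp3 ✓
C9: sp3 ✓
C10: sp3 ✓
C11: sp3 ✓
C12: sp
C13: sp
C3, C4, C7, C8, C9, C10, C11 → 7 sp3 carbons.

7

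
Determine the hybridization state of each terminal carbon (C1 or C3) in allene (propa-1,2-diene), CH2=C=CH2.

sp^2

Each terminal carbon (C1 or C3) has 3 σ bonds, plus one π bond: steric number 3 → sp2.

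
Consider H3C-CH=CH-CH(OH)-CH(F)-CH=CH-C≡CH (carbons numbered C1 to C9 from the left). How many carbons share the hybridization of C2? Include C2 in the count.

4

C2 is sp2 (one π bond).
C1: sp3
C2: sp2 ✓
C3: sp2 ✓
C4: sp3
C5: sp3
C6: sp2 ✓
C7: sp2 ✓
C8: sp
C9: sp
4 carbons are sp2.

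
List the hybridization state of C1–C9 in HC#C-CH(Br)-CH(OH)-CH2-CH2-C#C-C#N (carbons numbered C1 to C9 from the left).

C1 sp, C2 sp, C3 sp3, C4 sp3, C5 sp3, C6 sp3, C7 sp, C8 sp, C9 sp

C1 carries 2 σ bonds, plus two π bonds, giving a steric number of 2, so it is sp.
C2 (2 σ bonds, plus two π bonds) has steric number 2: sp.
C3: 4 σ bonds — 4 electron domains, sp3.
C4: 4 σ bonds; 4 regions of electron density → sp3.
C5 — 4 σ bonds. Steric number 4, so sp3.
C6 (4 σ bonds) has steric number 4: sp3.
C7 has 2 σ bonds, plus two π bonds: steric number 2 → sp.
C8 is sp: 2 σ bonds, plus two π bonds, 2 electron-density regions.
C9 (2 σ bonds, plus two π bonds) has steric number 2: sp.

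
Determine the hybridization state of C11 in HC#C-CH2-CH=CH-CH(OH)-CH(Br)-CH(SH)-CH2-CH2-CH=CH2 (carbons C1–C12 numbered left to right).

sp2

C11: 3 σ bonds, plus one π bond; 3 regions of electron density → sp2.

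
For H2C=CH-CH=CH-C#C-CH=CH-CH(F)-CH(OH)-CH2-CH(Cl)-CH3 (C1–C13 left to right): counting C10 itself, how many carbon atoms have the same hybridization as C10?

C10 is sp3 (only σ bonds).
C1: sp2
C2: sp2
C3: sp2
C4: sp2
C5: sp
C6: sp
C7: sp2
C8: sp2
C9: sp3 ✓
C10: sp3 ✓
C11: sp3 ✓
C12: sp3 ✓
C13: sp3 ✓
5 carbons are sp3.

5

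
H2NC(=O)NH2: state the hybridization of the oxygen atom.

sp^2

The oxygen atom — 1 σ bond and 2 lone pairs, plus one π bond. Steric number 3, so sp2.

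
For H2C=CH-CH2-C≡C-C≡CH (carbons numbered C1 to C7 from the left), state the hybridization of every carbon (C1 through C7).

C1 is sp2: 3 σ bonds, plus one π bond, 3 electron-density regions.
C2: 3 σ bonds, plus one π bond; 3 regions of electron density → sp2.
C3: 4 σ bonds; 4 regions of electron density → sp3.
C4 carries 2 σ bonds, plus two π bonds, giving a steric number of 2, so it is sp.
C5: 2 σ bonds, plus two π bonds; 2 regions of electron density → sp.
C6 is sp: 2 σ bonds, plus two π bonds, 2 electron-density regions.
C7 carries 2 σ bonds, plus two π bonds, giving a steric number of 2, so it is sp.

C1 sp2, C2 sp2, C3 sp3, C4 sp, C5 sp, C6 sp, C7 sp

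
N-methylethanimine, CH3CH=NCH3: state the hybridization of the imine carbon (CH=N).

The imine carbon (CH=N) has 3 σ bonds, plus one π bond: steric number 3 → sp2.

sp^2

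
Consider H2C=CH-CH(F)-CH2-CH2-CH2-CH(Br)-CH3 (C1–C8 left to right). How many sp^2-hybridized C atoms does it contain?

C1: sp2 ✓
C2: sp2 ✓
C3: sp3
C4: sp3
C5: sp3
C6: sp3
C7: sp3
C8: sp3
C1, C2 → 2 sp2 carbons.

2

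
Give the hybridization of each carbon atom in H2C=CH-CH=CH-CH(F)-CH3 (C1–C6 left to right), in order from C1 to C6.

C1 sp2, C2 sp2, C3 sp2, C4 sp2, C5 sp3, C6 sp3

C1 — 3 σ bonds, plus one π bond. Steric number 3, so sp2.
C2 (3 σ bonds, plus one π bond) has steric number 3: sp2.
C3 has 3 σ bonds, plus one π bond: steric number 3 → sp2.
C4 — 3 σ bonds, plus one π bond. Steric number 3, so sp2.
C5 carries 4 σ bonds, giving a steric number of 4, so it is sp3.
C6: 4 σ bonds — 4 electron domains, sp3.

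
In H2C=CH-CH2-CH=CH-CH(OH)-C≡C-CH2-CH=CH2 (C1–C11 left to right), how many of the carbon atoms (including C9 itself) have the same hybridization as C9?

3

C9 is sp3 (only σ bonds).
C1: sp2
C2: sp2
C3: sp3 ✓
C4: sp2
C5: sp2
C6: sp3 ✓
C7: sp
C8: sp
C9: sp3 ✓
C10: sp2
C11: sp2
3 carbons are sp3.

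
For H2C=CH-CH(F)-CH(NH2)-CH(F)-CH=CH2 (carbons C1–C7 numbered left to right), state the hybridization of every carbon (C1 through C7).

C1 sp2, C2 sp2, C3 sp3, C4 sp3, C5 sp3, C6 sp2, C7 sp2

C1 is sp2: 3 σ bonds, plus one π bond, 3 electron-density regions.
C2: 3 σ bonds, plus one π bond; 3 regions of electron density → sp2.
C3 carries 4 σ bonds, giving a steric number of 4, so it is sp3.
C4: 4 σ bonds; 4 regions of electron density → sp3.
C5 is sp3: 4 σ bonds, 4 electron-density regions.
C6 (3 σ bonds, plus one π bond) has steric number 3: sp2.
C7: 3 σ bonds, plus one π bond; 3 regions of electron density → sp2.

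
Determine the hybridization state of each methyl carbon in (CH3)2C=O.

Each methyl carbon (4 σ bonds) has steric number 4: sp3.

sp3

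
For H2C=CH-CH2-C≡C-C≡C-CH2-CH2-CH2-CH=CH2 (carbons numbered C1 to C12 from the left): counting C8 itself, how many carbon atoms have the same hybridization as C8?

C8 is sp3 (only σ bonds).
C1: sp2
C2: sp2
C3: sp3 ✓
C4: sp
C5: sp
C6: sp
C7: sp
C8: sp3 ✓
C9: sp3 ✓
C10: sp3 ✓
C11: sp2
C12: sp2
4 carbons are sp3.

4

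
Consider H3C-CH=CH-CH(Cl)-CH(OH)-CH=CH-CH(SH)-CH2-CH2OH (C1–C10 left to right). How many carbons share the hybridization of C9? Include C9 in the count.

C9 is sp3 (only σ bonds).
C1: sp3 ✓
C2: sp2
C3: sp2
C4: sp3 ✓
C5: sp3 ✓
C6: sp2
C7: sp2
C8: sp3 ✓
C9: sp3 ✓
C10: sp3 ✓
6 carbons are sp3.

6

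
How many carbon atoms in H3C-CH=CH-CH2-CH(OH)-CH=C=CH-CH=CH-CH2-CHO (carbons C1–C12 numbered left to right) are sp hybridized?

1

C1: sp3
C2: sp2
C3: sp2
C4: sp3
C5: sp3
C6: sp2
C7: sp ✓
C8: sp2
C9: sp2
C10: sp2
C11: sp3
C12: sp2
C7 → 1 sp carbon.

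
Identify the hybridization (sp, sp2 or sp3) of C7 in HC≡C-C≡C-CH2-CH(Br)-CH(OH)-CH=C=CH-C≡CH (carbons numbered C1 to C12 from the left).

C7: 4 σ bonds; 4 regions of electron density → sp3.

sp^3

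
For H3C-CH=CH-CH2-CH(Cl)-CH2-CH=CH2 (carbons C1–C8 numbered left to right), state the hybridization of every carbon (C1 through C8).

C1 sp3, C2 sp2, C3 sp2, C4 sp3, C5 sp3, C6 sp3, C7 sp2, C8 sp2

C1 is sp3: 4 σ bonds, 4 electron-density regions.
C2 — 3 σ bonds, plus one π bond. Steric number 3, so sp2.
C3: 3 σ bonds, plus one π bond; 3 regions of electron density → sp2.
C4 carries 4 σ bonds, giving a steric number of 4, so it is sp3.
C5: 4 σ bonds — 4 electron domains, sp3.
C6 has 4 σ bonds: steric number 4 → sp3.
C7: 3 σ bonds, plus one π bond — 3 electron domains, sp2.
C8 (3 σ bonds, plus one π bond) has steric number 3: sp2.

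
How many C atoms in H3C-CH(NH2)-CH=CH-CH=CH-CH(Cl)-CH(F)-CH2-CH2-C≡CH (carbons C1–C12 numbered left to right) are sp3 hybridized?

C1: sp3 ✓
C2: sp3 ✓
C3: sp2
C4: sp2
C5: sp2
C6: sp2
C7: sp3 ✓
C8: sp3 ✓
C9: sp3 ✓
C10: sp3 ✓
C11: sp
C12: sp
C1, C2, C7, C8, C9, C10 → 6 sp3 carbons.

6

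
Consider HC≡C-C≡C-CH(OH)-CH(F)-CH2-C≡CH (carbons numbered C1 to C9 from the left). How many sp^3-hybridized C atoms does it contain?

C1: sp
C2: sp
C3: sp
C4: sp
C5: sp3 ✓
C6: sp3 ✓
C7: sp3 ✓
C8: sp
C9: sp
C5, C6, C7 → 3 sp3 carbons.

3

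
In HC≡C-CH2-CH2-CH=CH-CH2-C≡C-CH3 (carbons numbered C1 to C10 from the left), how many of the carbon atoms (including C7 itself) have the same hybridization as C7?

C7 is sp3 (only σ bonds).
C1: sp
C2: sp
C3: sp3 ✓
C4: sp3 ✓
C5: sp2
C6: sp2
C7: sp3 ✓
C8: sp
C9: sp
C10: sp3 ✓
4 carbons are sp3.

4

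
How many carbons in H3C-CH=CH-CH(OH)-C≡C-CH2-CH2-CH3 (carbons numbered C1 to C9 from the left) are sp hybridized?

C1: sp3
C2: sp2
C3: sp2
C4: sp3
C5: sp ✓
C6: sp ✓
C7: sp3
C8: sp3
C9: sp3
C5, C6 → 2 sp carbons.

2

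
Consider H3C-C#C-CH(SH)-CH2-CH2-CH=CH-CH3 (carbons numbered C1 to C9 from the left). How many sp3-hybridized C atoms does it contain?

C1: sp3 ✓
C2: sp
C3: sp
C4: sp3 ✓
C5: sp3 ✓
C6: sp3 ✓
C7: sp2
C8: sp2
C9: sp3 ✓
C1, C4, C5, C6, C9 → 5 sp3 carbons.

5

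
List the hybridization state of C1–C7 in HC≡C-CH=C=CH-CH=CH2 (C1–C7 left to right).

C1: 2 σ bonds, plus two π bonds — 2 electron domains, sp.
C2 (2 σ bonds, plus two π bonds) has steric number 2: sp.
C3 (3 σ bonds, plus one π bond) has steric number 3: sp2.
C4: 2 σ bonds, plus two π bonds; 2 regions of electron density → sp.
C5 has 3 σ bonds, plus one π bond: steric number 3 → sp2.
C6 (3 σ bonds, plus one π bond) has steric number 3: sp2.
C7: 3 σ bonds, plus one π bond — 3 electron domains, sp2.

C1 sp, C2 sp, C3 sp2, C4 sp, C5 sp2, C6 sp2, C7 sp2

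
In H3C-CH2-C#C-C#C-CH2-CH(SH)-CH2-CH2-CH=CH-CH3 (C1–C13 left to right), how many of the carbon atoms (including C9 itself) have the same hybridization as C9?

C9 is sp3 (only σ bonds).
C1: sp3 ✓
C2: sp3 ✓
C3: sp
C4: sp
C5: sp
C6: sp
C7: sp3 ✓
C8: sp3 ✓
C9: sp3 ✓
C10: sp3 ✓
C11: sp2
C12: sp2
C13: sp3 ✓
7 carbons are sp3.

7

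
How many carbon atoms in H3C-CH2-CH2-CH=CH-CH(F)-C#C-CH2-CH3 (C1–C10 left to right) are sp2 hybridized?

2

C1: sp3
C2: sp3
C3: sp3
C4: sp2 ✓
C5: sp2 ✓
C6: sp3
C7: sp
C8: sp
C9: sp3
C10: sp3
C4, C5 → 2 sp2 carbons.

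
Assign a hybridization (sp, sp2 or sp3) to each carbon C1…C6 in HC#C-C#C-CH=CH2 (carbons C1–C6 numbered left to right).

C1 has 2 σ bonds, plus two π bonds: steric number 2 → sp.
C2 (2 σ bonds, plus two π bonds) has steric number 2: sp.
C3 (2 σ bonds, plus two π bonds) has steric number 2: sp.
C4 has 2 σ bonds, plus two π bonds: steric number 2 → sp.
C5: 3 σ bonds, plus one π bond; 3 regions of electron density → sp2.
C6 — 3 σ bonds, plus one π bond. Steric number 3, so sp2.

C1 sp, C2 sp, C3 sp, C4 sp, C5 sp2, C6 sp2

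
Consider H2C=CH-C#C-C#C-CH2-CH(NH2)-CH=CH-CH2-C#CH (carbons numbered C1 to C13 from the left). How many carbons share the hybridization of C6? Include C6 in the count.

6

C6 is sp (two π bonds).
C1: sp2
C2: sp2
C3: sp ✓
C4: sp ✓
C5: sp ✓
C6: sp ✓
C7: sp3
C8: sp3
C9: sp2
C10: sp2
C11: sp3
C12: sp ✓
C13: sp ✓
6 carbons are sp.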